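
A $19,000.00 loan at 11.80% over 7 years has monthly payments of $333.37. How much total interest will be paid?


Total paid over the life of the loan = PMT × n.
Total paid = $333.37 × 84 = $28,003.08
Total interest = total paid − principal = $28,003.08 − $19,000.00 = $9,003.08

Total interest = (PMT × n) - PV = $9,003.08


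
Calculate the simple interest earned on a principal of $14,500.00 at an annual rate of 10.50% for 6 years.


Simple interest formula: I = P × r × t
I = $14,500.00 × 0.105 × 6
I = $9,135.00

I = P × r × t = $9,135.00


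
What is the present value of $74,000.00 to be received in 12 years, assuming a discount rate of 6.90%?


Present value formula: PV = FV / (1 + r)^t
PV = $74,000.00 / (1 + 0.069)^12
PV = $74,000.00 / 2.227063
PV = $33,227.62

PV = FV / (1 + r)^t = $33,227.62


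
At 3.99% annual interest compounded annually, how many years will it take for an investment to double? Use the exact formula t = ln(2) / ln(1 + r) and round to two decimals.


Doubling condition: (1 + r)^t = 2
Take ln of both sides: t × ln(1 + r) = ln(2)
t = ln(2) / ln(1 + r)
t = 0.693147 / 0.039125
t = 17.72

t = ln(2) / ln(1 + r) = 17.72 years


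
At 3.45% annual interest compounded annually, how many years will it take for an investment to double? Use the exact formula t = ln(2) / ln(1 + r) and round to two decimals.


Doubling condition: (1 + r)^t = 2
Take ln of both sides: t × ln(1 + r) = ln(2)
t = ln(2) / ln(1 + r)
t = 0.693147 / 0.033918
t = 20.44

t = ln(2) / ln(1 + r) = 20.44 years


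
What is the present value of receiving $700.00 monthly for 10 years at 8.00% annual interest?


Present value of an ordinary annuity: PV = PMT × (1 − (1 + r)^(−n)) / r
Monthly rate r = 0.08/12 ≈ 0.00666667, n = 120
PV = $700.00 × (1 − (1 + 0.08/12)^(−120)) / (0.08/12)
PV = $700.00 × 82.421481
PV = $57,695.04

PV = PMT × (1-(1+r)^(-n))/r = $57,695.04


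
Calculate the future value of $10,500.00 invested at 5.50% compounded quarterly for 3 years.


Compound interest formula: A = P(1 + r/n)^(nt)
A = $10,500.00 × (1 + 0.055/4)^(4 × 3)
Growth factor: (1 + 0.055/4)^12 = 1.1780681
A = $10,500.00 × 1.1780681
A = $12,369.72

A = P(1 + r/n)^(nt) = $12,369.72


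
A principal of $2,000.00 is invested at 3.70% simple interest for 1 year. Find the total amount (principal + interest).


Total amount formula: A = P(1 + rt) = P + P·r·t
Interest: I = P × r × t = $2,000.00 × 0.037 × 1 = $74.00
A = P + I = $2,000.00 + $74.00 = $2,074.00

A = P + I = P(1 + rt) = $2,074.00


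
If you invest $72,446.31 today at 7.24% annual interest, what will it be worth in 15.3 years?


Future value formula: FV = PV × (1 + r)^t
FV = $72,446.31 × (1 + 0.0724)^15.3
FV = $72,446.31 × 2.9137959
FV = $211,093.76

FV = PV × (1 + r)^t = $211,093.76


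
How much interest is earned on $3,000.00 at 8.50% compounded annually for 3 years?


Compound interest earned = final amount − principal.
A = P(1 + r/n)^(nt) = $3,000.00 × (1 + 0.085/1)^(1 × 3) = $3,831.87
Interest = A − P = $3,831.87 − $3,000.00 = $831.87

Interest = A - P = $831.87


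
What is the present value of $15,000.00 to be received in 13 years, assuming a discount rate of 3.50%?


Present value formula: PV = FV / (1 + r)^t
PV = $15,000.00 / (1 + 0.035)^13
PV = $15,000.00 / 1.563956
PV = $9,591.06

PV = FV / (1 + r)^t = $9,591.06


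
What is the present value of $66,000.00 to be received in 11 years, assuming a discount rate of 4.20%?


Present value formula: PV = FV / (1 + r)^t
PV = $66,000.00 / (1 + 0.042)^11
PV = $66,000.00 / 1.5723344
PV = $41,975.80

PV = FV / (1 + r)^t = $41,975.80


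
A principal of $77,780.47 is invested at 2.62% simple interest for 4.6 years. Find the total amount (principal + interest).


Total amount formula: A = P(1 + rt) = P + P·r·t
Interest: I = P × r × t = $77,780.47 × 0.0262 × 4.6 = $9,374.10
A = P + I = $77,780.47 + $9,374.10 = $87,154.57

A = P + I = P(1 + rt) = $87,154.57


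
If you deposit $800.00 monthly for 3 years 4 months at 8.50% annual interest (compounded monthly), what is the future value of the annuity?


Future value of an ordinary annuity: FV = PMT × ((1 + r)^n − 1) / r
Monthly rate r = 0.085/12 ≈ 0.00708333, n = 40
FV = $800.00 × ((1 + 0.085/12)^40 − 1) / (0.085/12)
FV = $800.00 × 46.054922
FV = $36,843.94

FV = PMT × ((1+r)^n - 1)/r = $36,843.94


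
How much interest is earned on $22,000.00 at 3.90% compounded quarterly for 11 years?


Compound interest earned = final amount − principal.
A = P(1 + r/n)^(nt) = $22,000.00 × (1 + 0.039/4)^(4 × 11) = $33,715.73
Interest = A − P = $33,715.73 − $22,000.00 = $11,715.73

Interest = A - P = $11,715.73


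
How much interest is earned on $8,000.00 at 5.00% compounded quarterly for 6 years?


Compound interest earned = final amount − principal.
A = P(1 + r/n)^(nt) = $8,000.00 × (1 + 0.05/4)^(4 × 6) = $10,778.81
Interest = A − P = $10,778.81 − $8,000.00 = $2,778.81

Interest = A - P = $2,778.81


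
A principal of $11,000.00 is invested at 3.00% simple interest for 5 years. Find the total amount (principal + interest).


Total amount formula: A = P(1 + rt) = P + P·r·t
Interest: I = P × r × t = $11,000.00 × 0.03 × 5 = $1,650.00
A = P + I = $11,000.00 + $1,650.00 = $12,650.00

A = P + I = P(1 + rt) = $12,650.00


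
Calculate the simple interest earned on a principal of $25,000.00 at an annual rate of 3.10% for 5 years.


Simple interest formula: I = P × r × t
I = $25,000.00 × 0.031 × 5
I = $3,875.00

I = P × r × t = $3,875.00


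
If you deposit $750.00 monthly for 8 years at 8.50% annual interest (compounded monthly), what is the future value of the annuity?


Future value of an ordinary annuity: FV = PMT × ((1 + r)^n − 1) / r
Monthly rate r = 0.085/12 ≈ 0.00708333, n = 96
FV = $750.00 × ((1 + 0.085/12)^96 − 1) / (0.085/12)
FV = $750.00 × 136.821455
FV = $102,616.09

FV = PMT × ((1+r)^n - 1)/r = $102,616.09


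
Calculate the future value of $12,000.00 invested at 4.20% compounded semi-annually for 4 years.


Compound interest formula: A = P(1 + r/n)^(nt)
A = $12,000.00 × (1 + 0.042/2)^(2 × 4)
Growth factor: (1 + 0.042/2)^8 = 1.1808805
A = $12,000.00 × 1.1808805
A = $14,170.57

A = P(1 + r/n)^(nt) = $14,170.57


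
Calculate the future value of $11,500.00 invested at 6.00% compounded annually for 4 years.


Compound interest formula: A = P(1 + r/n)^(nt)
A = $11,500.00 × (1 + 0.06/1)^(1 × 4)
Growth factor: (1 + 0.06/1)^4 = 1.262477
A = $11,500.00 × 1.262477
A = $14,518.49

A = P(1 + r/n)^(nt) = $14,518.49


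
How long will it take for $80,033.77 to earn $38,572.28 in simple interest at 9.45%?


Rearrange the simple interest formula for t:
I = P × r × t  ⇒  t = I / (P × r)
t = $38,572.28 / ($80,033.77 × 0.0945)
t = 5.1

t = I/(P×r) = 5.1 years


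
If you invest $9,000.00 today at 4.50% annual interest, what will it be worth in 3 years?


Future value formula: FV = PV × (1 + r)^t
FV = $9,000.00 × (1 + 0.045)^3
FV = $9,000.00 × 1.14116612
FV = $10,270.50

FV = PV × (1 + r)^t = $10,270.50


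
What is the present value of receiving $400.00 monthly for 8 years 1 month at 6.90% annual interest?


Present value of an ordinary annuity: PV = PMT × (1 − (1 + r)^(−n)) / r
Monthly rate r = 0.069/12 = 0.00575, n = 97
PV = $400.00 × (1 − (1 + 0.069/12)^(−97)) / (0.069/12)
PV = $400.00 × 74.189396
PV = $29,675.76

PV = PMT × (1-(1+r)^(-n))/r = $29,675.76


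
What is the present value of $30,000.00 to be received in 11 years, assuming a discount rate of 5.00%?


Present value formula: PV = FV / (1 + r)^t
PV = $30,000.00 / (1 + 0.05)^11
PV = $30,000.00 / 1.710339
PV = $17,540.38

PV = FV / (1 + r)^t = $17,540.38


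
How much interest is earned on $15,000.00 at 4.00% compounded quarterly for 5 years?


Compound interest earned = final amount − principal.
A = P(1 + r/n)^(nt) = $15,000.00 × (1 + 0.04/4)^(4 × 5) = $18,302.85
Interest = A − P = $18,302.85 − $15,000.00 = $3,302.85

Interest = A - P = $3,302.85


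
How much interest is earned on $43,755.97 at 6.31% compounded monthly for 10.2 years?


Compound interest earned = final amount − principal.
A = P(1 + r/n)^(nt) = $43,755.97 × (1 + 0.0631/12)^(12 × 10.2) = $83,142.98
Interest = A − P = $83,142.98 − $43,755.97 = $39,387.01

Interest = A - P = $39,387.01


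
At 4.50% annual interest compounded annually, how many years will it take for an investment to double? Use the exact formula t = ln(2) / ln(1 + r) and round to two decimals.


Doubling condition: (1 + r)^t = 2
Take ln of both sides: t × ln(1 + r) = ln(2)
t = ln(2) / ln(1 + r)
t = 0.693147 / 0.044017
t = 15.75

t = ln(2) / ln(1 + r) = 15.75 years


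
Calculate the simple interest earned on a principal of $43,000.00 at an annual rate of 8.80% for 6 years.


Simple interest formula: I = P × r × t
I = $43,000.00 × 0.088 × 6
I = $22,704.00

I = P × r × t = $22,704.00


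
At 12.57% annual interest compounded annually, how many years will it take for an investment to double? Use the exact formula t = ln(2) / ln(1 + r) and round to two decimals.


Doubling condition: (1 + r)^t = 2
Take ln of both sides: t × ln(1 + r) = ln(2)
t = ln(2) / ln(1 + r)
t = 0.693147 / 0.118405
t = 5.85

t = ln(2) / ln(1 + r) = 5.85 years


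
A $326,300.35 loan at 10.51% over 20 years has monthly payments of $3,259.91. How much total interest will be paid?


Total paid over the life of the loan = PMT × n.
Total paid = $3,259.91 × 240 = $782,378.40
Total interest = total paid − principal = $782,378.40 − $326,300.35 = $456,078.05

Total interest = (PMT × n) - PV = $456,078.05


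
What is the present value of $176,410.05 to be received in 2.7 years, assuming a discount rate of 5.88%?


Present value formula: PV = FV / (1 + r)^t
PV = $176,410.05 / (1 + 0.0588)^2.7
PV = $176,410.05 / 1.1668032
PV = $151,190.92

PV = FV / (1 + r)^t = $151,190.92


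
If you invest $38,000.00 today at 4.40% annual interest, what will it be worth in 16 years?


Future value formula: FV = PV × (1 + r)^t
FV = $38,000.00 × (1 + 0.044)^16
FV = $38,000.00 × 1.9916269
FV = $75,681.82

FV = PV × (1 + r)^t = $75,681.82


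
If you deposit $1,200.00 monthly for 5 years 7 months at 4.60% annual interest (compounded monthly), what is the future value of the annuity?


Future value of an ordinary annuity: FV = PMT × ((1 + r)^n − 1) / r
Monthly rate r = 0.046/12 ≈ 0.00383333, n = 67
FV = $1,200.00 × ((1 + 0.046/12)^67 − 1) / (0.046/12)
FV = $1,200.00 × 76.224783
FV = $91,469.74

FV = PMT × ((1+r)^n - 1)/r = $91,469.74


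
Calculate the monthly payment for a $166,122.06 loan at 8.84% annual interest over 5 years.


Loan payment formula: PMT = PV × r / (1 − (1 + r)^(−n))
Monthly rate r = 0.0884/12 ≈ 0.00736667, n = 60 months
Denominator: 1 − (1 + 0.0884/12)^(−60) = 0.356208
PMT = $166,122.06 × (0.0884/12) / 0.356208
PMT = $3,435.54 per month

PMT = PV × r / (1-(1+r)^(-n)) = $3,435.54/month


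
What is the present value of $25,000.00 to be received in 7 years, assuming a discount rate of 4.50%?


Present value formula: PV = FV / (1 + r)^t
PV = $25,000.00 / (1 + 0.045)^7
PV = $25,000.00 / 1.360862
PV = $18,370.71

PV = FV / (1 + r)^t = $18,370.71


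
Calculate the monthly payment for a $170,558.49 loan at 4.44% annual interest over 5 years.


Loan payment formula: PMT = PV × r / (1 − (1 + r)^(−n))
Monthly rate r = 0.0444/12 = 0.0037, n = 60 months
Denominator: 1 − (1 + 0.0444/12)^(−60) = 0.1987564
PMT = $170,558.49 × (0.0444/12) / 0.1987564
PMT = $3,175.07 per month

PMT = PV × r / (1-(1+r)^(-n)) = $3,175.07/month


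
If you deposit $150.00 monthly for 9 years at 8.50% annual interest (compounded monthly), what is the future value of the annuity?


Future value of an ordinary annuity: FV = PMT × ((1 + r)^n − 1) / r
Monthly rate r = 0.085/12 ≈ 0.00708333, n = 108
FV = $150.00 × ((1 + 0.085/12)^108 − 1) / (0.085/12)
FV = $150.00 × 161.393943
FV = $24,209.09

FV = PMT × ((1+r)^n - 1)/r = $24,209.09


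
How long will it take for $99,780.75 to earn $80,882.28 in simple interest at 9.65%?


Rearrange the simple interest formula for t:
I = P × r × t  ⇒  t = I / (P × r)
t = $80,882.28 / ($99,780.75 × 0.0965)
t = 8.4

t = I/(P×r) = 8.4 years


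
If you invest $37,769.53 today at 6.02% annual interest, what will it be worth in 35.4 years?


Future value formula: FV = PV × (1 + r)^t
FV = $37,769.53 × (1 + 0.0602)^35.4
FV = $37,769.53 × 7.9200535
FV = $299,136.70

FV = PV × (1 + r)^t = $299,136.70


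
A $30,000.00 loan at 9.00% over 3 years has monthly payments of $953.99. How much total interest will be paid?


Total paid over the life of the loan = PMT × n.
Total paid = $953.99 × 36 = $34,343.64
Total interest = total paid − principal = $34,343.64 − $30,000.00 = $4,343.64

Total interest = (PMT × n) - PV = $4,343.64


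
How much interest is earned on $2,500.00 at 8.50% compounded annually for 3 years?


Compound interest earned = final amount − principal.
A = P(1 + r/n)^(nt) = $2,500.00 × (1 + 0.085/1)^(1 × 3) = $3,193.22
Interest = A − P = $3,193.22 − $2,500.00 = $693.22

Interest = A - P = $693.22


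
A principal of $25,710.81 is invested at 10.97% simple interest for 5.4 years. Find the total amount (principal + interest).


Total amount formula: A = P(1 + rt) = P + P·r·t
Interest: I = P × r × t = $25,710.81 × 0.1097 × 5.4 = $15,230.57
A = P + I = $25,710.81 + $15,230.57 = $40,941.38

A = P + I = P(1 + rt) = $40,941.38


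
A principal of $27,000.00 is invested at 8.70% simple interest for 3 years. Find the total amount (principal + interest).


Total amount formula: A = P(1 + rt) = P + P·r·t
Interest: I = P × r × t = $27,000.00 × 0.087 × 3 = $7,047.00
A = P + I = $27,000.00 + $7,047.00 = $34,047.00

A = P + I = P(1 + rt) = $34,047.00


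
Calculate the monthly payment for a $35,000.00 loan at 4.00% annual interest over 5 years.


Loan payment formula: PMT = PV × r / (1 − (1 + r)^(−n))
Monthly rate r = 0.04/12 ≈ 0.00333333, n = 60 months
Denominator: 1 − (1 + 0.04/12)^(−60) = 0.180997
PMT = $35,000.00 × (0.04/12) / 0.180997
PMT = $644.58 per month

PMT = PV × r / (1-(1+r)^(-n)) = $644.58/month


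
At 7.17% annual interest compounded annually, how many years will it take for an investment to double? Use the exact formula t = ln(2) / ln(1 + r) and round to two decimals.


Doubling condition: (1 + r)^t = 2
Take ln of both sides: t × ln(1 + r) = ln(2)
t = ln(2) / ln(1 + r)
t = 0.693147 / 0.069246
t = 10.01

t = ln(2) / ln(1 + r) = 10.01 years


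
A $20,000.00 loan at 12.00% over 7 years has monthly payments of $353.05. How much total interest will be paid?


Total paid over the life of the loan = PMT × n.
Total paid = $353.05 × 84 = $29,656.20
Total interest = total paid − principal = $29,656.20 − $20,000.00 = $9,656.20

Total interest = (PMT × n) - PV = $9,656.20


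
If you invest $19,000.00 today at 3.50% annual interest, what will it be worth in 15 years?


Future value formula: FV = PV × (1 + r)^t
FV = $19,000.00 × (1 + 0.035)^15
FV = $19,000.00 × 1.675349
FV = $31,831.63

FV = PV × (1 + r)^t = $31,831.63


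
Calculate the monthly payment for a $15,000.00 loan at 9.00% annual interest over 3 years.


Loan payment formula: PMT = PV × r / (1 − (1 + r)^(−n))
Monthly rate r = 0.09/12 = 0.0075, n = 36 months
Denominator: 1 − (1 + 0.09/12)^(−36) = 0.235851
PMT = $15,000.00 × (0.09/12) / 0.235851
PMT = $477.00 per month

PMT = PV × r / (1-(1+r)^(-n)) = $477.00/month


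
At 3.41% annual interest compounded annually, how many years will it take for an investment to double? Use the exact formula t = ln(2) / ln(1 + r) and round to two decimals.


Doubling condition: (1 + r)^t = 2
Take ln of both sides: t × ln(1 + r) = ln(2)
t = ln(2) / ln(1 + r)
t = 0.693147 / 0.033531
t = 20.67

t = ln(2) / ln(1 + r) = 20.67 years


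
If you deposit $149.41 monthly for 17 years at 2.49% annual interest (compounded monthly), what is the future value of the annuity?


Future value of an ordinary annuity: FV = PMT × ((1 + r)^n − 1) / r
Monthly rate r = 0.0249/12 = 0.002075, n = 204
FV = $149.41 × ((1 + 0.0249/12)^204 − 1) / (0.0249/12)
FV = $149.41 × 253.649534
FV = $37,897.78

FV = PMT × ((1+r)^n - 1)/r = $37,897.78


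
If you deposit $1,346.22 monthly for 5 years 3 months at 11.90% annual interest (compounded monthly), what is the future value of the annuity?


Future value of an ordinary annuity: FV = PMT × ((1 + r)^n − 1) / r
Monthly rate r = 0.119/12 ≈ 0.00991667, n = 63
FV = $1,346.22 × ((1 + 0.119/12)^63 − 1) / (0.119/12)
FV = $1,346.22 × 86.928394
FV = $117,024.74

FV = PMT × ((1+r)^n - 1)/r = $117,024.74


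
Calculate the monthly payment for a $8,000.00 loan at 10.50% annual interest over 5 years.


Loan payment formula: PMT = PV × r / (1 − (1 + r)^(−n))
Monthly rate r = 0.105/12 = 0.00875, n = 60 months
Denominator: 1 − (1 + 0.105/12)^(−60) = 0.407092
PMT = $8,000.00 × (0.105/12) / 0.407092
PMT = $171.95 per month

PMT = PV × r / (1-(1+r)^(-n)) = $171.95/month


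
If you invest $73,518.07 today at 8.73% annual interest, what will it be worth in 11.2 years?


Future value formula: FV = PV × (1 + r)^t
FV = $73,518.07 × (1 + 0.0873)^11.2
FV = $73,518.07 × 2.5533664
FV = $187,718.57

FV = PV × (1 + r)^t = $187,718.57


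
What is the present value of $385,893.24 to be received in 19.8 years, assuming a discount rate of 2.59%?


Present value formula: PV = FV / (1 + r)^t
PV = $385,893.24 / (1 + 0.0259)^19.8
PV = $385,893.24 / 1.6591268
PV = $232,588.15

PV = FV / (1 + r)^t = $232,588.15


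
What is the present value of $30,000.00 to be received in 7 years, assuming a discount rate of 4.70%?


Present value formula: PV = FV / (1 + r)^t
PV = $30,000.00 / (1 + 0.047)^7
PV = $30,000.00 / 1.3791985
PV = $21,751.76

PV = FV / (1 + r)^t = $21,751.76


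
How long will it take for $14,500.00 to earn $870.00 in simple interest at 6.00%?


Rearrange the simple interest formula for t:
I = P × r × t  ⇒  t = I / (P × r)
t = $870.00 / ($14,500.00 × 0.06)
t = 1

t = I/(P×r) = 1 year


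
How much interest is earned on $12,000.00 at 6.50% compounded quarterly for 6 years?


Compound interest earned = final amount − principal.
A = P(1 + r/n)^(nt) = $12,000.00 × (1 + 0.065/4)^(4 × 6) = $17,668.30
Interest = A − P = $17,668.30 − $12,000.00 = $5,668.30

Interest = A - P = $5,668.30


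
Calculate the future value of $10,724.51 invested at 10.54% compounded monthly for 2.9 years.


Compound interest formula: A = P(1 + r/n)^(nt)
A = $10,724.51 × (1 + 0.1054/12)^(12 × 2.9)
Growth factor: (1 + 0.1054/12)^34.8 = 1.355710
A = $10,724.51 × 1.355710
A = $14,539.33

A = P(1 + r/n)^(nt) = $14,539.33


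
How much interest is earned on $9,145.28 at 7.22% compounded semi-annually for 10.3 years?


Compound interest earned = final amount − principal.
A = P(1 + r/n)^(nt) = $9,145.28 × (1 + 0.0722/2)^(2 × 10.3) = $18,987.66
Interest = A − P = $18,987.66 − $9,145.28 = $9,842.38

Interest = A - P = $9,842.38


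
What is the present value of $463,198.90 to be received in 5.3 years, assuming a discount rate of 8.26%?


Present value formula: PV = FV / (1 + r)^t
PV = $463,198.90 / (1 + 0.0826)^5.3
PV = $463,198.90 / 1.52293203
PV = $304,149.42

PV = FV / (1 + r)^t = $304,149.42


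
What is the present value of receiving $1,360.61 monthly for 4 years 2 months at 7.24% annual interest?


Present value of an ordinary annuity: PV = PMT × (1 − (1 + r)^(−n)) / r
Monthly rate r = 0.0724/12 ≈ 0.00603333, n = 50
PV = $1,360.61 × (1 − (1 + 0.0724/12)^(−50)) / (0.0724/12)
PV = $1,360.61 × 43.051624
PV = $58,576.47

PV = PMT × (1-(1+r)^(-n))/r = $58,576.47


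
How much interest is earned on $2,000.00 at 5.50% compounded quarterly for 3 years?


Compound interest earned = final amount − principal.
A = P(1 + r/n)^(nt) = $2,000.00 × (1 + 0.055/4)^(4 × 3) = $2,356.14
Interest = A − P = $2,356.14 − $2,000.00 = $356.14

Interest = A - P = $356.14


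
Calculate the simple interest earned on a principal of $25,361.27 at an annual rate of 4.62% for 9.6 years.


Simple interest formula: I = P × r × t
I = $25,361.27 × 0.0462 × 9.6
I = $11,248.23

I = P × r × t = $11,248.23


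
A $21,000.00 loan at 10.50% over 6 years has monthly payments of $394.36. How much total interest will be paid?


Total paid over the life of the loan = PMT × n.
Total paid = $394.36 × 72 = $28,393.92
Total interest = total paid − principal = $28,393.92 − $21,000.00 = $7,393.92

Total interest = (PMT × n) - PV = $7,393.92


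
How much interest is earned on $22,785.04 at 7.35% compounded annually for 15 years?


Compound interest earned = final amount − principal.
A = P(1 + r/n)^(nt) = $22,785.04 × (1 + 0.0735/1)^(1 × 15) = $66,020.76
Interest = A − P = $66,020.76 − $22,785.04 = $43,235.72

Interest = A - P = $43,235.72


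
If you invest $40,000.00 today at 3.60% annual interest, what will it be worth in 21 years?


Future value formula: FV = PV × (1 + r)^t
FV = $40,000.00 × (1 + 0.036)^21
FV = $40,000.00 × 2.1016232
FV = $84,064.93

FV = PV × (1 + r)^t = $84,064.93


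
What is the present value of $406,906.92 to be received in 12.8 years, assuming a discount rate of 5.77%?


Present value formula: PV = FV / (1 + r)^t
PV = $406,906.92 / (1 + 0.0577)^12.8
PV = $406,906.92 / 2.0504069
PV = $198,451.79

PV = FV / (1 + r)^t = $198,451.79


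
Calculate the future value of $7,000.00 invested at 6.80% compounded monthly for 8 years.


Compound interest formula: A = P(1 + r/n)^(nt)
A = $7,000.00 × (1 + 0.068/12)^(12 × 8)
Growth factor: (1 + 0.068/12)^96 = 1.720241
A = $7,000.00 × 1.720241
A = $12,041.69

A = P(1 + r/n)^(nt) = $12,041.69


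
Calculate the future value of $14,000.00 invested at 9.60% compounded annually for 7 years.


Compound interest formula: A = P(1 + r/n)^(nt)
A = $14,000.00 × (1 + 0.096/1)^(1 × 7)
Growth factor: (1 + 0.096/1)^7 = 1.8996513
A = $14,000.00 × 1.8996513
A = $26,595.12

A = P(1 + r/n)^(nt) = $26,595.12


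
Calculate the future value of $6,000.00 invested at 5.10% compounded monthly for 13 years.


Compound interest formula: A = P(1 + r/n)^(nt)
A = $6,000.00 × (1 + 0.051/12)^(12 × 13)
Growth factor: (1 + 0.051/12)^156 = 1.937881
A = $6,000.00 × 1.937881
A = $11,627.29

A = P(1 + r/n)^(nt) = $11,627.29


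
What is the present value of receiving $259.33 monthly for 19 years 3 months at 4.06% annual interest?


Present value of an ordinary annuity: PV = PMT × (1 − (1 + r)^(−n)) / r
Monthly rate r = 0.0406/12 ≈ 0.00338333, n = 231
PV = $259.33 × (1 − (1 + 0.0406/12)^(−231)) / (0.0406/12)
PV = $259.33 × 160.108315
PV = $41,520.89

PV = PMT × (1-(1+r)^(-n))/r = $41,520.89


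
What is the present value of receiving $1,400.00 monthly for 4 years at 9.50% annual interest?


Present value of an ordinary annuity: PV = PMT × (1 − (1 + r)^(−n)) / r
Monthly rate r = 0.095/12 ≈ 0.00791667, n = 48
PV = $1,400.00 × (1 − (1 + 0.095/12)^(−48)) / (0.095/12)
PV = $1,400.00 × 39.803947
PV = $55,725.53

PV = PMT × (1-(1+r)^(-n))/r = $55,725.53


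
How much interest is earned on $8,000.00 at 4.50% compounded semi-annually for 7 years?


Compound interest earned = final amount − principal.
A = P(1 + r/n)^(nt) = $8,000.00 × (1 + 0.045/2)^(2 × 7) = $10,923.87
Interest = A − P = $10,923.87 − $8,000.00 = $2,923.87

Interest = A - P = $2,923.87


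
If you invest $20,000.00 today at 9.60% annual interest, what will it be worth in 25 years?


Future value formula: FV = PV × (1 + r)^t
FV = $20,000.00 × (1 + 0.096)^25
FV = $20,000.00 × 9.8915387
FV = $197,830.77

FV = PV × (1 + r)^t = $197,830.77


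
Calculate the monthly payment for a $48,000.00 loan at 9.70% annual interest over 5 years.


Loan payment formula: PMT = PV × r / (1 − (1 + r)^(−n))
Monthly rate r = 0.097/12 ≈ 0.00808333, n = 60 months
Denominator: 1 − (1 + 0.097/12)^(−60) = 0.383101
PMT = $48,000.00 × (0.097/12) / 0.383101
PMT = $1,012.79 per month

PMT = PV × r / (1-(1+r)^(-n)) = $1,012.79/month


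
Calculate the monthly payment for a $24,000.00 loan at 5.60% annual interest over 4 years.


Loan payment formula: PMT = PV × r / (1 − (1 + r)^(−n))
Monthly rate r = 0.056/12 ≈ 0.00466667, n = 48 months
Denominator: 1 − (1 + 0.056/12)^(−48) = 0.200268
PMT = $24,000.00 × (0.056/12) / 0.200268
PMT = $559.25 per month

PMT = PV × r / (1-(1+r)^(-n)) = $559.25/month


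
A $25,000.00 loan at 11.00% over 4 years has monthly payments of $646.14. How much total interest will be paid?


Total paid over the life of the loan = PMT × n.
Total paid = $646.14 × 48 = $31,014.72
Total interest = total paid − principal = $31,014.72 − $25,000.00 = $6,014.72

Total interest = (PMT × n) - PV = $6,014.72


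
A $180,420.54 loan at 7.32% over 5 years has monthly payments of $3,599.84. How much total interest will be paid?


Total paid over the life of the loan = PMT × n.
Total paid = $3,599.84 × 60 = $215,990.40
Total interest = total paid − principal = $215,990.40 − $180,420.54 = $35,569.86

Total interest = (PMT × n) - PV = $35,569.86


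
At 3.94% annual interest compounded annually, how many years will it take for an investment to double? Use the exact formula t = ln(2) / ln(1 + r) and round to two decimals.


Doubling condition: (1 + r)^t = 2
Take ln of both sides: t × ln(1 + r) = ln(2)
t = ln(2) / ln(1 + r)
t = 0.693147 / 0.038644
t = 17.94

t = ln(2) / ln(1 + r) = 17.94 years


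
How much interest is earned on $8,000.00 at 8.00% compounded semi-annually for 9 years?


Compound interest earned = final amount − principal.
A = P(1 + r/n)^(nt) = $8,000.00 × (1 + 0.08/2)^(2 × 9) = $16,206.53
Interest = A − P = $16,206.53 − $8,000.00 = $8,206.53

Interest = A - P = $8,206.53


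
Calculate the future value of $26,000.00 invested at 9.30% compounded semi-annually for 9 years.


Compound interest formula: A = P(1 + r/n)^(nt)
A = $26,000.00 × (1 + 0.093/2)^(2 × 9)
Growth factor: (1 + 0.093/2)^18 = 2.2662415
A = $26,000.00 × 2.2662415
A = $58,922.28

A = P(1 + r/n)^(nt) = $58,922.28


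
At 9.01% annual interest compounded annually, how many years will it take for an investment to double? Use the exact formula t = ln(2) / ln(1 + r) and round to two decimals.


Doubling condition: (1 + r)^t = 2
Take ln of both sides: t × ln(1 + r) = ln(2)
t = ln(2) / ln(1 + r)
t = 0.693147 / 0.086269
t = 8.03

t = ln(2) / ln(1 + r) = 8.03 years


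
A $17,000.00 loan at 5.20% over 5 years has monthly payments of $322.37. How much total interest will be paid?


Total paid over the life of the loan = PMT × n.
Total paid = $322.37 × 60 = $19,342.20
Total interest = total paid − principal = $19,342.20 − $17,000.00 = $2,342.20

Total interest = (PMT × n) - PV = $2,342.20


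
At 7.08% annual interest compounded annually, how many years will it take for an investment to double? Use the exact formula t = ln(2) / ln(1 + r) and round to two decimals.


Doubling condition: (1 + r)^t = 2
Take ln of both sides: t × ln(1 + r) = ln(2)
t = ln(2) / ln(1 + r)
t = 0.693147 / 0.068406
t = 10.13

t = ln(2) / ln(1 + r) = 10.13 years


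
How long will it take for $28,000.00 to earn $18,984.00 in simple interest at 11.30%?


Rearrange the simple interest formula for t:
I = P × r × t  ⇒  t = I / (P × r)
t = $18,984.00 / ($28,000.00 × 0.113)
t = 6

t = I/(P×r) = 6 years


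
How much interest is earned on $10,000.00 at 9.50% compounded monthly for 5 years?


Compound interest earned = final amount − principal.
A = P(1 + r/n)^(nt) = $10,000.00 × (1 + 0.095/12)^(12 × 5) = $16,050.09
Interest = A − P = $16,050.09 − $10,000.00 = $6,050.09

Interest = A - P = $6,050.09


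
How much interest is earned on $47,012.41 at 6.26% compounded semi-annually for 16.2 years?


Compound interest earned = final amount − principal.
A = P(1 + r/n)^(nt) = $47,012.41 × (1 + 0.0626/2)^(2 × 16.2) = $127,610.70
Interest = A − P = $127,610.70 − $47,012.41 = $80,598.29

Interest = A - P = $80,598.29


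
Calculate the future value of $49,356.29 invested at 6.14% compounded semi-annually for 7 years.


Compound interest formula: A = P(1 + r/n)^(nt)
A = $49,356.29 × (1 + 0.0614/2)^(2 × 7)
Growth factor: (1 + 0.0614/2)^14 = 1.527045
A = $49,356.29 × 1.527045
A = $75,369.28

A = P(1 + r/n)^(nt) = $75,369.28


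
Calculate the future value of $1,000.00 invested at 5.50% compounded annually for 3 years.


Compound interest formula: A = P(1 + r/n)^(nt)
A = $1,000.00 × (1 + 0.055/1)^(1 × 3)
Growth factor: (1 + 0.055/1)^3 = 1.174241
A = $1,000.00 × 1.174241
A = $1,174.24

A = P(1 + r/n)^(nt) = $1,174.24


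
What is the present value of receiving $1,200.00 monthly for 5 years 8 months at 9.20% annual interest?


Present value of an ordinary annuity: PV = PMT × (1 − (1 + r)^(−n)) / r
Monthly rate r = 0.092/12 ≈ 0.00766667, n = 68
PV = $1,200.00 × (1 − (1 + 0.092/12)^(−68)) / (0.092/12)
PV = $1,200.00 × 52.837818
PV = $63,405.38

PV = PMT × (1-(1+r)^(-n))/r = $63,405.38


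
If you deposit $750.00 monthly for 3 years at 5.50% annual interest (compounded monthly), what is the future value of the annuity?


Future value of an ordinary annuity: FV = PMT × ((1 + r)^n − 1) / r
Monthly rate r = 0.055/12 ≈ 0.00458333, n = 36
FV = $750.00 × ((1 + 0.055/12)^36 − 1) / (0.055/12)
FV = $750.00 × 39.043331
FV = $29,282.50

FV = PMT × ((1+r)^n - 1)/r = $29,282.50


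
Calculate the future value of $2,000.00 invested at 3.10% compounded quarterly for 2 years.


Compound interest formula: A = P(1 + r/n)^(nt)
A = $2,000.00 × (1 + 0.031/4)^(4 × 2)
Growth factor: (1 + 0.031/4)^8 = 1.063708
A = $2,000.00 × 1.063708
A = $2,127.42

A = P(1 + r/n)^(nt) = $2,127.42


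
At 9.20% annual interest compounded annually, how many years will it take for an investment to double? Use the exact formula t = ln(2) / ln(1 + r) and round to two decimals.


Doubling condition: (1 + r)^t = 2
Take ln of both sides: t × ln(1 + r) = ln(2)
t = ln(2) / ln(1 + r)
t = 0.693147 / 0.088011
t = 7.88

t = ln(2) / ln(1 + r) = 7.88 years


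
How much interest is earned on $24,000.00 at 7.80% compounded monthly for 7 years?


Compound interest earned = final amount − principal.
A = P(1 + r/n)^(nt) = $24,000.00 × (1 + 0.078/12)^(12 × 7) = $41,358.87
Interest = A − P = $41,358.87 − $24,000.00 = $17,358.87

Interest = A - P = $17,358.87


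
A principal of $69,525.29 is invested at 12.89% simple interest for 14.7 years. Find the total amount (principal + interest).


Total amount formula: A = P(1 + rt) = P + P·r·t
Interest: I = P × r × t = $69,525.29 × 0.1289 × 14.7 = $131,738.61
A = P + I = $69,525.29 + $131,738.61 = $201,263.90

A = P + I = P(1 + rt) = $201,263.90


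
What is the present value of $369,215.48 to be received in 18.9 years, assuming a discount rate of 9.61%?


Present value formula: PV = FV / (1 + r)^t
PV = $369,215.48 / (1 + 0.0961)^18.9
PV = $369,215.48 / 5.664588
PV = $65,179.58

PV = FV / (1 + r)^t = $65,179.58


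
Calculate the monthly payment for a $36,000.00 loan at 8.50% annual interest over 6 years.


Loan payment formula: PMT = PV × r / (1 − (1 + r)^(−n))
Monthly rate r = 0.085/12 ≈ 0.00708333, n = 72 months
Denominator: 1 − (1 + 0.085/12)^(−72) = 0.398424
PMT = $36,000.00 × (0.085/12) / 0.398424
PMT = $640.02 per month

PMT = PV × r / (1-(1+r)^(-n)) = $640.02/month


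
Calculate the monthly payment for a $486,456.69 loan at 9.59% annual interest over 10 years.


Loan payment formula: PMT = PV × r / (1 − (1 + r)^(−n))
Monthly rate r = 0.0959/12 ≈ 0.00799167, n = 120 months
Denominator: 1 − (1 + 0.0959/12)^(−120) = 0.615260
PMT = $486,456.69 × (0.0959/12) / 0.615260
PMT = $6,318.63 per month

PMT = PV × r / (1-(1+r)^(-n)) = $6,318.63/month


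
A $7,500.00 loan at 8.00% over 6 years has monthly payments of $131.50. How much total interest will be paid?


Total paid over the life of the loan = PMT × n.
Total paid = $131.50 × 72 = $9,468.00
Total interest = total paid − principal = $9,468.00 − $7,500.00 = $1,968.00

Total interest = (PMT × n) - PV = $1,968.00


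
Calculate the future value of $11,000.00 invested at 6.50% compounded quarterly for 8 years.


Compound interest formula: A = P(1 + r/n)^(nt)
A = $11,000.00 × (1 + 0.065/4)^(4 × 8)
Growth factor: (1 + 0.065/4)^32 = 1.675012
A = $11,000.00 × 1.675012
A = $18,425.13

A = P(1 + r/n)^(nt) = $18,425.13


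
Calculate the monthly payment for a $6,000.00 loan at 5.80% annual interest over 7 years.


Loan payment formula: PMT = PV × r / (1 − (1 + r)^(−n))
Monthly rate r = 0.058/12 ≈ 0.00483333, n = 84 months
Denominator: 1 − (1 + 0.058/12)^(−84) = 0.333038
PMT = $6,000.00 × (0.058/12) / 0.333038
PMT = $87.08 per month

PMT = PV × r / (1-(1+r)^(-n)) = $87.08/month


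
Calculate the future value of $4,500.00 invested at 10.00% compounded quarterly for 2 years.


Compound interest formula: A = P(1 + r/n)^(nt)
A = $4,500.00 × (1 + 0.1/4)^(4 × 2)
Growth factor: (1 + 0.1/4)^8 = 1.218403
A = $4,500.00 × 1.218403
A = $5,482.81

A = P(1 + r/n)^(nt) = $5,482.81


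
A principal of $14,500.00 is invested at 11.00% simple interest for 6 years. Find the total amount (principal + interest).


Total amount formula: A = P(1 + rt) = P + P·r·t
Interest: I = P × r × t = $14,500.00 × 0.11 × 6 = $9,570.00
A = P + I = $14,500.00 + $9,570.00 = $24,070.00

A = P + I = P(1 + rt) = $24,070.00


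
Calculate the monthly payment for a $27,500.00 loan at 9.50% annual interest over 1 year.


Loan payment formula: PMT = PV × r / (1 − (1 + r)^(−n))
Monthly rate r = 0.095/12 ≈ 0.00791667, n = 12 months
Denominator: 1 − (1 + 0.095/12)^(−12) = 0.0902868
PMT = $27,500.00 × (0.095/12) / 0.0902868
PMT = $2,411.30 per month

PMT = PV × r / (1-(1+r)^(-n)) = $2,411.30/month


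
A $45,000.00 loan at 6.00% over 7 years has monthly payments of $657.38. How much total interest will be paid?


Total paid over the life of the loan = PMT × n.
Total paid = $657.38 × 84 = $55,219.92
Total interest = total paid − principal = $55,219.92 − $45,000.00 = $10,219.92

Total interest = (PMT × n) - PV = $10,219.92


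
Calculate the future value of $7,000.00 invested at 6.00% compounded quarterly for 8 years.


Compound interest formula: A = P(1 + r/n)^(nt)
A = $7,000.00 × (1 + 0.06/4)^(4 × 8)
Growth factor: (1 + 0.06/4)^32 = 1.610324
A = $7,000.00 × 1.610324
A = $11,272.27

A = P(1 + r/n)^(nt) = $11,272.27


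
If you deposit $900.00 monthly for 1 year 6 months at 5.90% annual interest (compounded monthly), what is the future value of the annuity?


Future value of an ordinary annuity: FV = PMT × ((1 + r)^n − 1) / r
Monthly rate r = 0.059/12 ≈ 0.00491667, n = 18
FV = $900.00 × ((1 + 0.059/12)^18 − 1) / (0.059/12)
FV = $900.00 × 18.772344
FV = $16,895.11

FV = PMT × ((1+r)^n - 1)/r = $16,895.11


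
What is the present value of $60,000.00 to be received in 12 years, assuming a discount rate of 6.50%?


Present value formula: PV = FV / (1 + r)^t
PV = $60,000.00 / (1 + 0.065)^12
PV = $60,000.00 / 2.129096
PV = $28,180.97

PV = FV / (1 + r)^t = $28,180.97


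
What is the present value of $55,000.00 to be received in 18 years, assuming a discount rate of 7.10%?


Present value formula: PV = FV / (1 + r)^t
PV = $55,000.00 / (1 + 0.071)^18
PV = $55,000.00 / 3.437245
PV = $16,001.19

PV = FV / (1 + r)^t = $16,001.19


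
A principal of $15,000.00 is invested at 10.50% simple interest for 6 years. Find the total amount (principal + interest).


Total amount formula: A = P(1 + rt) = P + P·r·t
Interest: I = P × r × t = $15,000.00 × 0.105 × 6 = $9,450.00
A = P + I = $15,000.00 + $9,450.00 = $24,450.00

A = P + I = P(1 + rt) = $24,450.00


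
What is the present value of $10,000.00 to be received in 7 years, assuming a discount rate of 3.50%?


Present value formula: PV = FV / (1 + r)^t
PV = $10,000.00 / (1 + 0.035)^7
PV = $10,000.00 / 1.272279
PV = $7,859.91

PV = FV / (1 + r)^t = $7,859.91


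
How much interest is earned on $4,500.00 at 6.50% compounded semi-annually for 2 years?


Compound interest earned = final amount − principal.
A = P(1 + r/n)^(nt) = $4,500.00 × (1 + 0.065/2)^(2 × 2) = $5,114.14
Interest = A − P = $5,114.14 − $4,500.00 = $614.14

Interest = A - P = $614.14


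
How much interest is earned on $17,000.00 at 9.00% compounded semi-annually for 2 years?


Compound interest earned = final amount − principal.
A = P(1 + r/n)^(nt) = $17,000.00 × (1 + 0.09/2)^(2 × 2) = $20,272.82
Interest = A − P = $20,272.82 − $17,000.00 = $3,272.82

Interest = A - P = $3,272.82


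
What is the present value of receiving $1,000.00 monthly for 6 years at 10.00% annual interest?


Present value of an ordinary annuity: PV = PMT × (1 − (1 + r)^(−n)) / r
Monthly rate r = 0.1/12 ≈ 0.00833333, n = 72
PV = $1,000.00 × (1 − (1 + 0.1/12)^(−72)) / (0.1/12)
PV = $1,000.00 × 53.9786655
PV = $53,978.67

PV = PMT × (1-(1+r)^(-n))/r = $53,978.67


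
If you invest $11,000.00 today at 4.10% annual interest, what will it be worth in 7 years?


Future value formula: FV = PV × (1 + r)^t
FV = $11,000.00 × (1 + 0.041)^7
FV = $11,000.00 × 1.3248146
FV = $14,572.96

FV = PV × (1 + r)^t = $14,572.96


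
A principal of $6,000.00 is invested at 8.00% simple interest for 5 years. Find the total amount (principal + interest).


Total amount formula: A = P(1 + rt) = P + P·r·t
Interest: I = P × r × t = $6,000.00 × 0.08 × 5 = $2,400.00
A = P + I = $6,000.00 + $2,400.00 = $8,400.00

A = P + I = P(1 + rt) = $8,400.00


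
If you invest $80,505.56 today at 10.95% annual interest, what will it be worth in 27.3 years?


Future value formula: FV = PV × (1 + r)^t
FV = $80,505.56 × (1 + 0.1095)^27.3
FV = $80,505.56 × 17.05986025
FV = $1,373,413.60

FV = PV × (1 + r)^t = $1,373,413.60


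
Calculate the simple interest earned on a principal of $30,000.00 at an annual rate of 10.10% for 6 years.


Simple interest formula: I = P × r × t
I = $30,000.00 × 0.101 × 6
I = $18,180.00

I = P × r × t = $18,180.00


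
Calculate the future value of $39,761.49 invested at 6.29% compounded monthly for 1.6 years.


Compound interest formula: A = P(1 + r/n)^(nt)
A = $39,761.49 × (1 + 0.0629/12)^(12 × 1.6)
Growth factor: (1 + 0.0629/12)^19.2 = 1.1055878
A = $39,761.49 × 1.1055878
A = $43,959.82

A = P(1 + r/n)^(nt) = $43,959.82


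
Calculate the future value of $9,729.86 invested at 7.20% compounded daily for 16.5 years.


Compound interest formula: A = P(1 + r/n)^(nt)
A = $9,729.86 × (1 + 0.072/365)^(365 × 16.5)
Growth factor: (1 + 0.072/365)^6022.5 = 3.280129
A = $9,729.86 × 3.280129
A = $31,915.20

A = P(1 + r/n)^(nt) = $31,915.20


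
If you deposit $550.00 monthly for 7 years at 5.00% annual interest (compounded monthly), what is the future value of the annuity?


Future value of an ordinary annuity: FV = PMT × ((1 + r)^n − 1) / r
Monthly rate r = 0.05/12 ≈ 0.00416667, n = 84
FV = $550.00 × ((1 + 0.05/12)^84 − 1) / (0.05/12)
FV = $550.00 × 100.328653
FV = $55,180.76

FV = PMT × ((1+r)^n - 1)/r = $55,180.76


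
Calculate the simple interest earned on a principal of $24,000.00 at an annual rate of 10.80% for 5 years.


Simple interest formula: I = P × r × t
I = $24,000.00 × 0.108 × 5
I = $12,960.00

I = P × r × t = $12,960.00


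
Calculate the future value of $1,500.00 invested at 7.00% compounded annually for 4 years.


Compound interest formula: A = P(1 + r/n)^(nt)
A = $1,500.00 × (1 + 0.07/1)^(1 × 4)
Growth factor: (1 + 0.07/1)^4 = 1.310796
A = $1,500.00 × 1.310796
A = $1,966.19

A = P(1 + r/n)^(nt) = $1,966.19
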